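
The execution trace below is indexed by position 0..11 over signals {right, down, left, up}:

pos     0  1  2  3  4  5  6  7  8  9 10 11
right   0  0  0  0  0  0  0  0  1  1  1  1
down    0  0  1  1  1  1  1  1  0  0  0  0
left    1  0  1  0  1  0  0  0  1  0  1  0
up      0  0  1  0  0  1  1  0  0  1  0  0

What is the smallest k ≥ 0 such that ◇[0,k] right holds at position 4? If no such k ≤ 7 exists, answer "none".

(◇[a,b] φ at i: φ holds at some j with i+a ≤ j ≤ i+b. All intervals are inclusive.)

4

Scan j = 4,5,… for right:
  j=4: fails
  j=5: fails
  j=6: fails
  j=7: fails
  j=8: holds
First hit at j=8, so smallest k = 8-4 = 4.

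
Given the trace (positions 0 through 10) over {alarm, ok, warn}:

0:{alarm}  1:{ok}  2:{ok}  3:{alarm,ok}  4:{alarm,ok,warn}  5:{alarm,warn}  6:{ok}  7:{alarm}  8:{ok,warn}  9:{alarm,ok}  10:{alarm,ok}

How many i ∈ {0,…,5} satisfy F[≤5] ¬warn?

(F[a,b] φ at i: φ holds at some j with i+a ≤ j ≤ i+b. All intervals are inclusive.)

Evaluate at each i in [0,5]:
  i=0: ✓ (witness j=0)
  i=1: ✓ (witness j=1)
  i=2: ✓ (witness j=2)
  i=3: ✓ (witness j=3)
  i=4: ✓ (witness j=6)
  i=5: ✓ (witness j=6)
Positions where it holds: {0, 1, 2, 3, 4, 5} → 6.

6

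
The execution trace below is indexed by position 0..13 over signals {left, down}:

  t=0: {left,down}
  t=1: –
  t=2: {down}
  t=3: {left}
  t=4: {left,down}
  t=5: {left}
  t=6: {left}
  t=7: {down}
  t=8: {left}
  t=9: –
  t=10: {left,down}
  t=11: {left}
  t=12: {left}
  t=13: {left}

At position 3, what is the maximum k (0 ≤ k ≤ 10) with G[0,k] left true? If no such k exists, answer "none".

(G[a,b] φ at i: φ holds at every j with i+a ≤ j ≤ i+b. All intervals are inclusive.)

3

left must hold from j=3 onward; find where it first fails.
  j=3: holds
  j=4: holds
  j=5: holds
  j=6: holds
  j=7: fails
Holds on [3,6], so largest k = 3.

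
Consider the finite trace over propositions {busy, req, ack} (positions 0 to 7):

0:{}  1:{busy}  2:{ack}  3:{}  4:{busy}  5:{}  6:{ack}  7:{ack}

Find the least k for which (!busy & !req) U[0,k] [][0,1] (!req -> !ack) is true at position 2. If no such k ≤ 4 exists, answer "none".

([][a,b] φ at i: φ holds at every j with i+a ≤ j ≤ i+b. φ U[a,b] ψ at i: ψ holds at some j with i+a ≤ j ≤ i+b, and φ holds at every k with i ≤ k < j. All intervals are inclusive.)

Need earliest j ≥ 2 with [][0,1] (!req -> !ack), and (!busy & !req) at every k in [2,j-1].
  j=2: rhs fails.
  j=3: rhs holds; lhs holds on [2,2]. k = 1.

1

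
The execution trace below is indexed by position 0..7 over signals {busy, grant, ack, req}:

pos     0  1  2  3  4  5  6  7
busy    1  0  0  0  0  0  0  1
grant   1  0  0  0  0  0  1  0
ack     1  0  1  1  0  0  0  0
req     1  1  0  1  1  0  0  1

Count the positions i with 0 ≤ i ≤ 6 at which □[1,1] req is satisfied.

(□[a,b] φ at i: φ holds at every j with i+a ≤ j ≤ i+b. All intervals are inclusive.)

Evaluate at each i in [0,6]:
  i=0: ✓ (all of [1,1])
  i=1: ✗ (fails at j=2)
  i=2: ✓ (all of [3,3])
  i=3: ✓ (all of [4,4])
  i=4: ✗ (fails at j=5)
  i=5: ✗ (fails at j=6)
  i=6: ✓ (all of [7,7])
Positions where it holds: {0, 2, 3, 6} → 4.

4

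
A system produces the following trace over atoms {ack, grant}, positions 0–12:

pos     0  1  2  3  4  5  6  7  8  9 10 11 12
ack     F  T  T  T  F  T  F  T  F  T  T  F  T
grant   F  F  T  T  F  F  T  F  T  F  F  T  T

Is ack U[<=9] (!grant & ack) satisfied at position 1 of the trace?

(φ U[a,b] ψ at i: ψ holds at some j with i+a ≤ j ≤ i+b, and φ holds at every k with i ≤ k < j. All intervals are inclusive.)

Need some j in [1,10] with (!grant & ack), and ack at every k in [1,j-1].
  j=1: (!grant & ack) holds; no prefix to check → satisfied.

True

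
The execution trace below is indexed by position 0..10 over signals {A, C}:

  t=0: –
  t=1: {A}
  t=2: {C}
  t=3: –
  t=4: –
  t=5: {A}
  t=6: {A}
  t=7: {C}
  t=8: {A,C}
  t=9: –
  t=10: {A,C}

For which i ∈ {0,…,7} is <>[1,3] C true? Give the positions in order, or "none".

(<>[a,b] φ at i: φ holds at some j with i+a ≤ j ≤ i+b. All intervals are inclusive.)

0, 1, 4, 5, 6, 7

Evaluate at each i in [0,7]:
  i=0: ✓ (witness j=2)
  i=1: ✓ (witness j=2)
  i=2: ✗ (none in [3,5])
  i=3: ✗ (none in [4,6])
  i=4: ✓ (witness j=7)
  i=5: ✓ (witness j=7)
  i=6: ✓ (witness j=7)
  i=7: ✓ (witness j=8)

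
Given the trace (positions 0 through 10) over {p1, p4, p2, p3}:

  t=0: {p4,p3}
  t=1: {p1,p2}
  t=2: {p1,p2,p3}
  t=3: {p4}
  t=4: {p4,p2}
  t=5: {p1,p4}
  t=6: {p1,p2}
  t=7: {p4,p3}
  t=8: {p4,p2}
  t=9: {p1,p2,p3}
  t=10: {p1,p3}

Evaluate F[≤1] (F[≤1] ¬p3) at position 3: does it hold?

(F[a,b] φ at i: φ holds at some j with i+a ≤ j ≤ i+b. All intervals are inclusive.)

Check F[≤1] ¬p3 at each j in [3,4]:
  j=3: holds (witness at 3)
  j=4: holds (witness at 4)
Found at j=3 → formula holds.

Holds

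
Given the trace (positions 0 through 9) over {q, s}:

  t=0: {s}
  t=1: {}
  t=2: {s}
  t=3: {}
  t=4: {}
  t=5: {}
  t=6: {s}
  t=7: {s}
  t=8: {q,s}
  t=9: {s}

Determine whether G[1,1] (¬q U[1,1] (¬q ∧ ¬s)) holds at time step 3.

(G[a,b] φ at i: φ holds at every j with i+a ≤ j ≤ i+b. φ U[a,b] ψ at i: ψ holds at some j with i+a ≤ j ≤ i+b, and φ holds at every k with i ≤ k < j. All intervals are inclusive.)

Check (¬q U[1,1] (¬q ∧ ¬s)) at every j in [4,4]:
  j=4: holds
All positions satisfy it → formula holds.

True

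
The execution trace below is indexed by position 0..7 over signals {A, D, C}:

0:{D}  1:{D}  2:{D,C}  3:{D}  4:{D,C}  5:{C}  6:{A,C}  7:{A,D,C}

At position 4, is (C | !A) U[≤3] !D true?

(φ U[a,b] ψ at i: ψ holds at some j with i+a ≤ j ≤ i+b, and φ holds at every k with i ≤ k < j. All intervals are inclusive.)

True

Need some j in [4,7] with !D, and (C | !A) at every k in [4,j-1].
  j=4: !D false.
  j=5: !D holds; (C | !A) holds at every k in [4,4] → satisfied.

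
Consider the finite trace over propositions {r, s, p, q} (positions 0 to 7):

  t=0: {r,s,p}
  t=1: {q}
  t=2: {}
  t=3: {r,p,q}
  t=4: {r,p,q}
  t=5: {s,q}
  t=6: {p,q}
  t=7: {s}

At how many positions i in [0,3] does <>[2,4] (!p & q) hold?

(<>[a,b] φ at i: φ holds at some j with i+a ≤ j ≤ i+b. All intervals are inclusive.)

3

Evaluate at each i in [0,3]:
  i=0: ✗ (none in [2,4])
  i=1: ✓ (witness j=5)
  i=2: ✓ (witness j=5)
  i=3: ✓ (witness j=5)
Positions where it holds: {1, 2, 3} → 3.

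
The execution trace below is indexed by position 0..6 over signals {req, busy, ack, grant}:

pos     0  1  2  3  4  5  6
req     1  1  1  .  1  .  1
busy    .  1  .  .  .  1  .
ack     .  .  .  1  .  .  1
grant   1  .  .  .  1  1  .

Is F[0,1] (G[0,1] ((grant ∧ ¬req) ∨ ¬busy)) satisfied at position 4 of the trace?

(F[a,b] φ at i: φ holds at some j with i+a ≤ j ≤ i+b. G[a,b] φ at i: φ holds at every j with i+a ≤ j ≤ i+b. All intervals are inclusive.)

Check G[0,1] ((grant ∧ ¬req) ∨ ¬busy) at each j in [4,5]:
  j=4: holds on [4,5]
  j=5: holds on [5,6]
Found at j=4 → formula holds.

Holds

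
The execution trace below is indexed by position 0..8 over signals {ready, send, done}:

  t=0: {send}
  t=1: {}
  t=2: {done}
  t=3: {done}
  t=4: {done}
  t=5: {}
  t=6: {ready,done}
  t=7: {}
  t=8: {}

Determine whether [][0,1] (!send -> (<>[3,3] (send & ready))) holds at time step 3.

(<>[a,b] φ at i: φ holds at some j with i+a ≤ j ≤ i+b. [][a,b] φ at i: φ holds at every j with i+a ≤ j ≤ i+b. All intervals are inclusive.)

Check (!send -> (<>[3,3] (send & ready))) at every j in [3,4]:
  j=3: antecedent true; consequent fails (none in [6,6]) → ✗
  j=4: antecedent true; consequent fails (none in [7,7]) → ✗
Fails at j=3 → formula fails.

False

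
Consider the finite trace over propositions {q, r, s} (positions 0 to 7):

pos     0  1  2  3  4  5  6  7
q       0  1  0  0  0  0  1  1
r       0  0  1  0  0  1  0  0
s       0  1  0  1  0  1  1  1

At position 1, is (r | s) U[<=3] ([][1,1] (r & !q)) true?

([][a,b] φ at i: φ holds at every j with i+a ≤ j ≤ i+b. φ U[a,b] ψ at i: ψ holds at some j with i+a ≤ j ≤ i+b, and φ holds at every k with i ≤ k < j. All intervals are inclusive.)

Holds

Need some j in [1,4] with [][1,1] (r & !q), and (r | s) at every k in [1,j-1].
  j=1: [][1,1] (r & !q) holds; no prefix to check → satisfied.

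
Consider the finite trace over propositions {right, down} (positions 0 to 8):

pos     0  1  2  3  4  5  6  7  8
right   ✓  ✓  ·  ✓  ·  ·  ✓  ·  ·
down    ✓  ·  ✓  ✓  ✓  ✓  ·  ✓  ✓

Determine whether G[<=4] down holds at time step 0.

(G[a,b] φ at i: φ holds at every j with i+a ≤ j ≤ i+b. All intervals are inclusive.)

Does not hold

Check down at every j in [0,4]:
  j=0: true
  j=1: false
  j=2: true
  j=3: true
  j=4: true
Fails at j=1 → formula fails.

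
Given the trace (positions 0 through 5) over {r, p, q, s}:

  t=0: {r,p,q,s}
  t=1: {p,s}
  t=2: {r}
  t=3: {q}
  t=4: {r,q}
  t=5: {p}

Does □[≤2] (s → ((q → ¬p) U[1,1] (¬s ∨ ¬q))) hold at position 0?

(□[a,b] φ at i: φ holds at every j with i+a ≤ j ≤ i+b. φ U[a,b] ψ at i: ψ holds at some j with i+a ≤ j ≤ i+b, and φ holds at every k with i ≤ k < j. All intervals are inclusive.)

Does not hold

Check (s → ((q → ¬p) U[1,1] (¬s ∨ ¬q))) at every j in [0,2]:
  j=0: antecedent true; consequent fails → ✗
  j=1: antecedent true; consequent holds → ✓
  j=2: antecedent false → ✓
Fails at j=0 → formula fails.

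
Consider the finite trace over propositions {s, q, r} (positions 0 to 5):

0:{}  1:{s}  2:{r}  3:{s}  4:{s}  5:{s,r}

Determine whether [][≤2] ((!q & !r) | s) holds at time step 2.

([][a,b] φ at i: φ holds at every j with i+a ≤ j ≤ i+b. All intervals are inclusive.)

Check ((!q & !r) | s) at every j in [2,4]:
  j=2: false
  j=3: true
  j=4: true
Fails at j=2 → formula fails.

No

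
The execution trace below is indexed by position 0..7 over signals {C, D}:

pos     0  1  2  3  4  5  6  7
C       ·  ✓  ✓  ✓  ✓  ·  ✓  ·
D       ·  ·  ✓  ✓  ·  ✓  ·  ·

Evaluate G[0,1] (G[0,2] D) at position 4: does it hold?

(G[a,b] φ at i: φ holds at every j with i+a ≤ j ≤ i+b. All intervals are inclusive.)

Does not hold

Check G[0,2] D at every j in [4,5]:
  j=4: fails at 4
  j=5: fails at 6
Fails at j=4 → formula fails.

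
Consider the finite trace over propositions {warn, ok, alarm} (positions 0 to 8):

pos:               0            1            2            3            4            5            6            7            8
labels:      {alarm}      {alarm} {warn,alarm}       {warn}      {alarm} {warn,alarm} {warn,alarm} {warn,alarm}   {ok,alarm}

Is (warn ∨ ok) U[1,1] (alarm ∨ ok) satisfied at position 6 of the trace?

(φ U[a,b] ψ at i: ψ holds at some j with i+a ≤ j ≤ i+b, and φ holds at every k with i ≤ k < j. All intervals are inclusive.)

True

Need some j in [7,7] with (alarm ∨ ok), and (warn ∨ ok) at every k in [6,j-1].
  j=7: (alarm ∨ ok) holds; (warn ∨ ok) holds at every k in [6,6] → satisfied.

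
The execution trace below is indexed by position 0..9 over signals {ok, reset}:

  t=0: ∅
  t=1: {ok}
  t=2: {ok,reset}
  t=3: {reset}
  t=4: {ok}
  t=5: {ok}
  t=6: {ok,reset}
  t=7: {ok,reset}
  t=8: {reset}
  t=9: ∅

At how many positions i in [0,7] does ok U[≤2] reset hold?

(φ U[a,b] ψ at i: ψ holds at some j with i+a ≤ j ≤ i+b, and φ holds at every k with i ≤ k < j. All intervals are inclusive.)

Evaluate at each i in [0,7]:
  i=0: ✗ (lhs fails at k=0 before rhs at j=2)
  i=1: ✓ (rhs at j=2; lhs holds on [1,1])
  i=2: ✓ (rhs at j=2)
  i=3: ✓ (rhs at j=3)
  i=4: ✓ (rhs at j=6; lhs holds on [4,5])
  i=5: ✓ (rhs at j=6; lhs holds on [5,5])
  i=6: ✓ (rhs at j=6)
  i=7: ✓ (rhs at j=7)
Positions where it holds: {1, 2, 3, 4, 5, 6, 7} → 7.

7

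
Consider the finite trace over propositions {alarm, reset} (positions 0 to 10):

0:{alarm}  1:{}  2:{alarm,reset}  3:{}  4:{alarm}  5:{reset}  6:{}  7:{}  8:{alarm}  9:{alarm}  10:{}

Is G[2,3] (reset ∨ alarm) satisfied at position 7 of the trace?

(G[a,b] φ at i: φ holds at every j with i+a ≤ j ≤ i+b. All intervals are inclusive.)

Check (reset ∨ alarm) at every j in [9,10]:
  j=9: true
  j=10: false
Fails at j=10 → formula fails.

No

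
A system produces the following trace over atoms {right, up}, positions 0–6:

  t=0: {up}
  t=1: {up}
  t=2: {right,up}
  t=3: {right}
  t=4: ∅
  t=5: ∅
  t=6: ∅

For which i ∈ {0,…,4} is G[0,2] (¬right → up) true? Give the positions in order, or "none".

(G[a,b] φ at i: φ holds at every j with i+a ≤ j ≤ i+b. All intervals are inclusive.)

0, 1

Evaluate at each i in [0,4]:
  i=0: ✓ (all of [0,2])
  i=1: ✓ (all of [1,3])
  i=2: ✗ (fails at j=4)
  i=3: ✗ (fails at j=4)
  i=4: ✗ (fails at j=4)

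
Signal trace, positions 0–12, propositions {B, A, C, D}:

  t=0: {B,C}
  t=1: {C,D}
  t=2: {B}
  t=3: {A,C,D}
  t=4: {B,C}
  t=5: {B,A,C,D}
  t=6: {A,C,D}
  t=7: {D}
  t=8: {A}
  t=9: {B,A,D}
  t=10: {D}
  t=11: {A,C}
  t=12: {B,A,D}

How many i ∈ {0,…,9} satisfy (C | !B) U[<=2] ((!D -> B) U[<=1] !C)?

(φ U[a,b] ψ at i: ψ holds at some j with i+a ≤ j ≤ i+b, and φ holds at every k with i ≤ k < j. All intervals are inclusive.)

9

Evaluate at each i in [0,9]:
  i=0: ✓ (rhs at j=1; lhs holds on [0,0])
  i=1: ✓ (rhs at j=1)
  i=2: ✓ (rhs at j=2)
  i=3: ✗ (no rhs in [3,5])
  i=4: ✓ (rhs at j=6; lhs holds on [4,5])
  i=5: ✓ (rhs at j=6; lhs holds on [5,5])
  i=6: ✓ (rhs at j=6)
  i=7: ✓ (rhs at j=7)
  i=8: ✓ (rhs at j=8)
  i=9: ✓ (rhs at j=9)
Positions where it holds: {0, 1, 2, 4, 5, 6, 7, 8, 9} → 9.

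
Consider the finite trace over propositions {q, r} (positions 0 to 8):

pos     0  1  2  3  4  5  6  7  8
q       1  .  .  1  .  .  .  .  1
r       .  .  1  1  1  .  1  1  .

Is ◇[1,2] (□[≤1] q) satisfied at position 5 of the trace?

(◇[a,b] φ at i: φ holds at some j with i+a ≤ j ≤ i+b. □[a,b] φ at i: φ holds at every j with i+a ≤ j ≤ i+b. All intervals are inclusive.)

Does not hold

Check □[≤1] q at each j in [6,7]:
  j=6: fails at 6
  j=7: fails at 7
No position in the window satisfies it → formula fails.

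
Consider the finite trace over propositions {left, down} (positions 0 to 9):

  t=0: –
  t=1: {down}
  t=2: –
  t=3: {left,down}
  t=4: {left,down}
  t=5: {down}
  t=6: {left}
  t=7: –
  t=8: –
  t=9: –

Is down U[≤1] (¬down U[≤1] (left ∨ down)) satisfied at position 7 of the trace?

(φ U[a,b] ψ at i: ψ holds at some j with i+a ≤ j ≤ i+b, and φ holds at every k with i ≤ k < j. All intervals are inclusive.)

Does not hold

Need some j in [7,8] with (¬down U[≤1] (left ∨ down)), and down at every k in [7,j-1].
  j=7: (¬down U[≤1] (left ∨ down)) — fails.
  j=8: (¬down U[≤1] (left ∨ down)) — fails.
No j in the window works → until fails.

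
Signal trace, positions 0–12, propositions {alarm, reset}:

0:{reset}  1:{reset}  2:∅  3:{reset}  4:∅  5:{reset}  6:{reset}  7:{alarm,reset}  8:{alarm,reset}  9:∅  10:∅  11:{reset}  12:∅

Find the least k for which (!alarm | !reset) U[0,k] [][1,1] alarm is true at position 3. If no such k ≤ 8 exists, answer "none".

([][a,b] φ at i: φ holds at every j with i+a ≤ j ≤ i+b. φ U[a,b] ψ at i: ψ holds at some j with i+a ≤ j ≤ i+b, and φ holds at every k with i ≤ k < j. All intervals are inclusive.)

Need earliest j ≥ 3 with [][1,1] alarm, and (!alarm | !reset) at every k in [3,j-1].
  j=3: rhs fails.
  j=4: rhs fails.
  j=5: rhs fails.
  j=6: rhs holds; lhs holds on [3,5]. k = 3.

3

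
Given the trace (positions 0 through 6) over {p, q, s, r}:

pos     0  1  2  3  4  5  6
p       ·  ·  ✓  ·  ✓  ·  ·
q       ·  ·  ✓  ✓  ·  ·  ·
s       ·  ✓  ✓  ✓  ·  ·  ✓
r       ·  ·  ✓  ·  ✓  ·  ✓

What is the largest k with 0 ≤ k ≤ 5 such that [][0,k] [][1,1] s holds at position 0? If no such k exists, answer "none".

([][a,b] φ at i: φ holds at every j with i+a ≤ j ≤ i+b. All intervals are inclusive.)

[][1,1] s must hold from j=0 onward; find where it first fails.
  j=0: holds
  j=1: holds
  j=2: holds
  j=3: fails
Holds on [0,2], so largest k = 2.

2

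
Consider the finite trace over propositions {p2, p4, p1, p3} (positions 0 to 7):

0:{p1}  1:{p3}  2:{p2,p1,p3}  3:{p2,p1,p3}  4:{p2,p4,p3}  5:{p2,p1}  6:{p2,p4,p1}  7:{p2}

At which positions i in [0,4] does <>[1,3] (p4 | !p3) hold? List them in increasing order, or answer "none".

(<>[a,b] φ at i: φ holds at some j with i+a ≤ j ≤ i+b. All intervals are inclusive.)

1, 2, 3, 4

Evaluate at each i in [0,4]:
  i=0: ✗ (none in [1,3])
  i=1: ✓ (witness j=4)
  i=2: ✓ (witness j=4)
  i=3: ✓ (witness j=4)
  i=4: ✓ (witness j=5)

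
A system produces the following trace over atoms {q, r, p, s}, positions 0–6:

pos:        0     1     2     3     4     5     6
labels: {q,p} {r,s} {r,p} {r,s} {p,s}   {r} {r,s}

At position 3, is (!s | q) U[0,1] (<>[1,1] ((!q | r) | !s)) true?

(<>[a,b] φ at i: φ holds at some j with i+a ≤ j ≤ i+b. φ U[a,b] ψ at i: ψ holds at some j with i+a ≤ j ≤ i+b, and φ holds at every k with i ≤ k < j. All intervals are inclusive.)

Need some j in [3,4] with <>[1,1] ((!q | r) | !s), and (!s | q) at every k in [3,j-1].
  j=3: <>[1,1] ((!q | r) | !s) holds; no prefix to check → satisfied.

Holds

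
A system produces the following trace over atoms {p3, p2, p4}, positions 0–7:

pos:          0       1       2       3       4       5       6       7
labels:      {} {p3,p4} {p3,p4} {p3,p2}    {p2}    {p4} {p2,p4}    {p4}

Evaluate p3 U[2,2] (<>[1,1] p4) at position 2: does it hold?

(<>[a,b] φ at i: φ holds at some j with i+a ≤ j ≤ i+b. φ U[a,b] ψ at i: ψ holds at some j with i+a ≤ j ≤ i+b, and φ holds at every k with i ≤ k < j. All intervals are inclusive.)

Need some j in [4,4] with <>[1,1] p4, and p3 at every k in [2,j-1].
  j=4: <>[1,1] p4 holds; p3 holds at every k in [2,3] → satisfied.

Holds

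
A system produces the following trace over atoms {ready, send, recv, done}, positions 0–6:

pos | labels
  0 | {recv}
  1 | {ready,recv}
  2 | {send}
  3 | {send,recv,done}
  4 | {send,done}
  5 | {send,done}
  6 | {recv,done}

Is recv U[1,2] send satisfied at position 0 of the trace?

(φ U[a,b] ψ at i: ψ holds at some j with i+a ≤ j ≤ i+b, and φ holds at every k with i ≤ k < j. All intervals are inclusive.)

Need some j in [1,2] with send, and recv at every k in [0,j-1].
  j=1: send false.
  j=2: send holds; recv holds at every k in [0,1] → satisfied.

Holds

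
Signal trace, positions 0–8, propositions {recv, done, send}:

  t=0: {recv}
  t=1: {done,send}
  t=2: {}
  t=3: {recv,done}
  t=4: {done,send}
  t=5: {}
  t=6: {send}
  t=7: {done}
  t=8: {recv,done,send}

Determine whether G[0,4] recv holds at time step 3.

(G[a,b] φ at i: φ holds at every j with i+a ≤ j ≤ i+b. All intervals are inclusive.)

Check recv at every j in [3,7]:
  j=3: true
  j=4: false
  j=5: false
  j=6: false
  j=7: false
Fails at j=4 → formula fails.

Does not hold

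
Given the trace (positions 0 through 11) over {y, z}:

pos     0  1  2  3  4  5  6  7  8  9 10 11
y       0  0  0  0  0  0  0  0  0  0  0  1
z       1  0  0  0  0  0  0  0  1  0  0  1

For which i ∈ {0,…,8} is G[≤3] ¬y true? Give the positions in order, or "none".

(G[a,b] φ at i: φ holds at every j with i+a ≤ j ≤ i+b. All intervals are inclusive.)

Evaluate at each i in [0,8]:
  i=0: ✓ (all of [0,3])
  i=1: ✓ (all of [1,4])
  i=2: ✓ (all of [2,5])
  i=3: ✓ (all of [3,6])
  i=4: ✓ (all of [4,7])
  i=5: ✓ (all of [5,8])
  i=6: ✓ (all of [6,9])
  i=7: ✓ (all of [7,10])
  i=8: ✗ (fails at j=11)

0, 1, 2, 3, 4, 5, 6, 7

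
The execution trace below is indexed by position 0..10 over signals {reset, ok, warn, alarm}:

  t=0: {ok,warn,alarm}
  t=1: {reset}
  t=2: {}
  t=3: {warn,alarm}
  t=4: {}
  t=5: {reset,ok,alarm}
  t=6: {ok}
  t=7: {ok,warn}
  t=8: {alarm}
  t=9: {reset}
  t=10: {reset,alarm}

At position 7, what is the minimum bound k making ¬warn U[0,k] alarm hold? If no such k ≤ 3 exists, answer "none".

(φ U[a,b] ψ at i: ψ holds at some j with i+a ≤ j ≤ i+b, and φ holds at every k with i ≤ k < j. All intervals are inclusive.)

Need earliest j ≥ 7 with alarm, and ¬warn at every k in [7,j-1].
  j=7: rhs fails.
  j=8: rhs holds but lhs fails at k=7.
  j=9: rhs fails.
  j=10: rhs holds but lhs fails at k=7.
No witness within the range → none.

none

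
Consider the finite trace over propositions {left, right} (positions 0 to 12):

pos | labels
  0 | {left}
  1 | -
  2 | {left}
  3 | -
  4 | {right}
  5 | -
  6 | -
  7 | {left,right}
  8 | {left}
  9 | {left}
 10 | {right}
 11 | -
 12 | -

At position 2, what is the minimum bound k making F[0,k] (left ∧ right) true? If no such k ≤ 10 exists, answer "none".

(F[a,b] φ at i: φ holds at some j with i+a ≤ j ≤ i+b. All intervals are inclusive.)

Scan j = 2,3,… for (left ∧ right):
  j=2: fails
  j=3: fails
  j=4: fails
  j=5: fails
  j=6: fails
  j=7: holds
First hit at j=7, so smallest k = 7-2 = 5.

5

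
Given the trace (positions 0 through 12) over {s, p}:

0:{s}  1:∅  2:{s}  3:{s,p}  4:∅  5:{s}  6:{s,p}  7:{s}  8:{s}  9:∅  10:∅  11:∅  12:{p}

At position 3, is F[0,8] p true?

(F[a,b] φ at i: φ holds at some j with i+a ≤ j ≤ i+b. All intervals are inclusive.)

Holds

Check p at each j in [3,11]:
  j=3: true
  j=4: false
  j=5: false
  j=6: true
  j=7: false
  j=8: false
  j=9: false
  j=10: false
  j=11: false
Found at j=3 → formula holds.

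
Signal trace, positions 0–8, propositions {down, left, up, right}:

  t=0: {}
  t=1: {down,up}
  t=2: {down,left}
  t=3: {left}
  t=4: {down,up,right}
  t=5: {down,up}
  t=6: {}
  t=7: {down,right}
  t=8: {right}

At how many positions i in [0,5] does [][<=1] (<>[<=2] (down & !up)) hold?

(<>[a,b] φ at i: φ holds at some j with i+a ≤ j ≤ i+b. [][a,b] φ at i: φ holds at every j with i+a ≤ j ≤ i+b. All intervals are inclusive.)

3

Evaluate at each i in [0,5]:
  i=0: ✓ (all of [0,1])
  i=1: ✓ (all of [1,2])
  i=2: ✗ (fails at j=3)
  i=3: ✗ (fails at j=3)
  i=4: ✗ (fails at j=4)
  i=5: ✓ (all of [5,6])
Positions where it holds: {0, 1, 5} → 3.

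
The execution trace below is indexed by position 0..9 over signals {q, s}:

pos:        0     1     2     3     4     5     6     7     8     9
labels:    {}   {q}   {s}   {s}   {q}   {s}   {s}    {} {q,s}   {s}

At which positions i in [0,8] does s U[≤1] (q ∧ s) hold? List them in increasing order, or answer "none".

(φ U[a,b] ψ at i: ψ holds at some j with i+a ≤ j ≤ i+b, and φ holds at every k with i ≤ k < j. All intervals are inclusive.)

Evaluate at each i in [0,8]:
  i=0: ✗ (no rhs in [0,1])
  i=1: ✗ (no rhs in [1,2])
  i=2: ✗ (no rhs in [2,3])
  i=3: ✗ (no rhs in [3,4])
  i=4: ✗ (no rhs in [4,5])
  i=5: ✗ (no rhs in [5,6])
  i=6: ✗ (no rhs in [6,7])
  i=7: ✗ (lhs fails at k=7 before rhs at j=8)
  i=8: ✓ (rhs at j=8)

8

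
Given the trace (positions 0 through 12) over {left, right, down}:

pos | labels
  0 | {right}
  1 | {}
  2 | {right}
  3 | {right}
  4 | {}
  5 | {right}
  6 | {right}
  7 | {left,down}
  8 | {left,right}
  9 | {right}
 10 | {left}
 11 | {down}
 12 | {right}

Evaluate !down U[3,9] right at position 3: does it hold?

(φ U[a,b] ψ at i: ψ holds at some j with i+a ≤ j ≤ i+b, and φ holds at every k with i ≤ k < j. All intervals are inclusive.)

Holds

Need some j in [6,12] with right, and !down at every k in [3,j-1].
  j=6: right holds; !down holds at every k in [3,5] → satisfied.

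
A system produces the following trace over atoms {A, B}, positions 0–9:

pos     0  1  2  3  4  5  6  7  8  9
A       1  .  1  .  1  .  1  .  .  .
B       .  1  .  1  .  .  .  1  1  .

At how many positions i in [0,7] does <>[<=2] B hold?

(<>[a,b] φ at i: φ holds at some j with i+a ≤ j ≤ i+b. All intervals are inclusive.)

7

Evaluate at each i in [0,7]:
  i=0: ✓ (witness j=1)
  i=1: ✓ (witness j=1)
  i=2: ✓ (witness j=3)
  i=3: ✓ (witness j=3)
  i=4: ✗ (none in [4,6])
  i=5: ✓ (witness j=7)
  i=6: ✓ (witness j=7)
  i=7: ✓ (witness j=7)
Positions where it holds: {0, 1, 2, 3, 5, 6, 7} → 7.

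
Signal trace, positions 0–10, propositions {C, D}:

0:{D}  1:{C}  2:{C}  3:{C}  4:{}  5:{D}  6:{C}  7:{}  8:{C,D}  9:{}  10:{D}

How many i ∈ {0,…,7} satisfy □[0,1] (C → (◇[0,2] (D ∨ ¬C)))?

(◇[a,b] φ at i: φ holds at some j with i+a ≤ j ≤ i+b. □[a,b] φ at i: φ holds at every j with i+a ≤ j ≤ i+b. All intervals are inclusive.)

Evaluate at each i in [0,7]:
  i=0: ✗ (fails at j=1)
  i=1: ✗ (fails at j=1)
  i=2: ✓ (all of [2,3])
  i=3: ✓ (all of [3,4])
  i=4: ✓ (all of [4,5])
  i=5: ✓ (all of [5,6])
  i=6: ✓ (all of [6,7])
  i=7: ✓ (all of [7,8])
Positions where it holds: {2, 3, 4, 5, 6, 7} → 6.

6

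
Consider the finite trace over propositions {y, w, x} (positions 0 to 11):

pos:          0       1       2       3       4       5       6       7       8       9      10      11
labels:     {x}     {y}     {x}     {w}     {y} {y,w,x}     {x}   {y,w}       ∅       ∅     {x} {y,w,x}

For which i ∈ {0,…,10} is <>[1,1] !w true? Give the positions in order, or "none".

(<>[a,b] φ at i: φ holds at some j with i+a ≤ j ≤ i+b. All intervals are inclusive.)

Evaluate at each i in [0,10]:
  i=0: ✓ (witness j=1)
  i=1: ✓ (witness j=2)
  i=2: ✗ (none in [3,3])
  i=3: ✓ (witness j=4)
  i=4: ✗ (none in [5,5])
  i=5: ✓ (witness j=6)
  i=6: ✗ (none in [7,7])
  i=7: ✓ (witness j=8)
  i=8: ✓ (witness j=9)
  i=9: ✓ (witness j=10)
  i=10: ✗ (none in [11,11])

0, 1, 3, 5, 7, 8, 9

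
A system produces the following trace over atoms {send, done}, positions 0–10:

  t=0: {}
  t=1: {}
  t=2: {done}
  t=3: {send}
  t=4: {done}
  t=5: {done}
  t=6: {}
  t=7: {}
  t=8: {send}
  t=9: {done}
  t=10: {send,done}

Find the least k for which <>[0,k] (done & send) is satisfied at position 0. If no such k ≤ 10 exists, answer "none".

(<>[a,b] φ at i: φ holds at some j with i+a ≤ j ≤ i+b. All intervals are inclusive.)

10

Scan j = 0,1,… for (done & send):
  j=0: fails
  j=1: fails
  j=2: fails
  j=3: fails
  j=4: fails
  j=5: fails
  j=6: fails
  j=7: fails
  j=8: fails
  j=9: fails
  j=10: holds
First hit at j=10, so smallest k = 10-0 = 10.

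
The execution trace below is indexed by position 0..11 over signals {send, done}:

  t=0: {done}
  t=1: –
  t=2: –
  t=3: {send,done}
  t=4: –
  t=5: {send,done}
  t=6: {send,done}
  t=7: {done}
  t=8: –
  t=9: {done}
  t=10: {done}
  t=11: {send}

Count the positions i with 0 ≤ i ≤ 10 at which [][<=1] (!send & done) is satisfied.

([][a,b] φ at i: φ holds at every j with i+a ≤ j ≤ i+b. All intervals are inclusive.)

1

Evaluate at each i in [0,10]:
  i=0: ✗ (fails at j=1)
  i=1: ✗ (fails at j=1)
  i=2: ✗ (fails at j=2)
  i=3: ✗ (fails at j=3)
  i=4: ✗ (fails at j=4)
  i=5: ✗ (fails at j=5)
  i=6: ✗ (fails at j=6)
  i=7: ✗ (fails at j=8)
  i=8: ✗ (fails at j=8)
  i=9: ✓ (all of [9,10])
  i=10: ✗ (fails at j=11)
Positions where it holds: {9} → 1.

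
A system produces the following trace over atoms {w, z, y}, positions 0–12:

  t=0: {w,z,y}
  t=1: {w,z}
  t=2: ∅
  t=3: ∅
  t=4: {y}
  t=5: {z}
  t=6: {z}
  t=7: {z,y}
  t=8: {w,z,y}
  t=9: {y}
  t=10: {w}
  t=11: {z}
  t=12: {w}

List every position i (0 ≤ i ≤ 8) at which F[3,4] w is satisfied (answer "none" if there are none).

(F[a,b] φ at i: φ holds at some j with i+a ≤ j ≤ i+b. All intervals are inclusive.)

4, 5, 6, 7, 8

Evaluate at each i in [0,8]:
  i=0: ✗ (none in [3,4])
  i=1: ✗ (none in [4,5])
  i=2: ✗ (none in [5,6])
  i=3: ✗ (none in [6,7])
  i=4: ✓ (witness j=8)
  i=5: ✓ (witness j=8)
  i=6: ✓ (witness j=10)
  i=7: ✓ (witness j=10)
  i=8: ✓ (witness j=12)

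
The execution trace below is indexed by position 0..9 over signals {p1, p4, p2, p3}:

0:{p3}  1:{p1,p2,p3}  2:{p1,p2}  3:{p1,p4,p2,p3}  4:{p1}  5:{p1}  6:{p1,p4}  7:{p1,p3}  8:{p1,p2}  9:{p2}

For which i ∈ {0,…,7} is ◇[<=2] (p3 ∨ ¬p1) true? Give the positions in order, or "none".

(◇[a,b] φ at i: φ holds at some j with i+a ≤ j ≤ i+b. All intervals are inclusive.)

Evaluate at each i in [0,7]:
  i=0: ✓ (witness j=0)
  i=1: ✓ (witness j=1)
  i=2: ✓ (witness j=3)
  i=3: ✓ (witness j=3)
  i=4: ✗ (none in [4,6])
  i=5: ✓ (witness j=7)
  i=6: ✓ (witness j=7)
  i=7: ✓ (witness j=7)

0, 1, 2, 3, 5, 6, 7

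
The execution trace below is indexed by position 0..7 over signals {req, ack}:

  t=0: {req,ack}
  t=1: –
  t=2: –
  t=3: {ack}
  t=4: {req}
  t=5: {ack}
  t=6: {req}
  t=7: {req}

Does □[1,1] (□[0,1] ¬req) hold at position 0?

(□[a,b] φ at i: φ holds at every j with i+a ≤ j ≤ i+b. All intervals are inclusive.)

Yes

Check □[0,1] ¬req at every j in [1,1]:
  j=1: holds on [1,2]
All positions satisfy it → formula holds.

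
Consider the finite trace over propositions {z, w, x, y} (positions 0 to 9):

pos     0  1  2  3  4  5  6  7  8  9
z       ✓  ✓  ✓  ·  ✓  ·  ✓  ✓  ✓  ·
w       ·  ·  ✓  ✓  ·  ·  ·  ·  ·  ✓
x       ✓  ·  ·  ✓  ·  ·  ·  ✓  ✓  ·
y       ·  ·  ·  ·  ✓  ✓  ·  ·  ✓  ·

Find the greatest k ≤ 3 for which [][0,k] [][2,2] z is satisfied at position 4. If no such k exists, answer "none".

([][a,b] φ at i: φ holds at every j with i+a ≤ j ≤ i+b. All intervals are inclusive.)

2

[][2,2] z must hold from j=4 onward; find where it first fails.
  j=4: holds
  j=5: holds
  j=6: holds
  j=7: fails
Holds on [4,6], so largest k = 2.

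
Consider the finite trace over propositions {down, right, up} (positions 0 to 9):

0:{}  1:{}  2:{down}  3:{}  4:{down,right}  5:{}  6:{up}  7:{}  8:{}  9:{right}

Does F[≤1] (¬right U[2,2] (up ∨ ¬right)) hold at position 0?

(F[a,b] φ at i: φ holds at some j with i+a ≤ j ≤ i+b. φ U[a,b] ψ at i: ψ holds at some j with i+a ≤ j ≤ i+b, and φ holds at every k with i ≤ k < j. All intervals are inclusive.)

Check (¬right U[2,2] (up ∨ ¬right)) at each j in [0,1]:
  j=0: holds
  j=1: holds
Found at j=0 → formula holds.

True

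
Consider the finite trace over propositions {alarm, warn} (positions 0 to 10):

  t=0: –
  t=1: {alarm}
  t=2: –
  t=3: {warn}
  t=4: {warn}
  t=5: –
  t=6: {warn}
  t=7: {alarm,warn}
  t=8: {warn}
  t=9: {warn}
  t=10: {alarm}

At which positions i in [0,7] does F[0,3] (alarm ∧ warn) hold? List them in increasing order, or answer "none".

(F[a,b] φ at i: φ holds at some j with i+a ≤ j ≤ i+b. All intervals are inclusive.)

4, 5, 6, 7

Evaluate at each i in [0,7]:
  i=0: ✗ (none in [0,3])
  i=1: ✗ (none in [1,4])
  i=2: ✗ (none in [2,5])
  i=3: ✗ (none in [3,6])
  i=4: ✓ (witness j=7)
  i=5: ✓ (witness j=7)
  i=6: ✓ (witness j=7)
  i=7: ✓ (witness j=7)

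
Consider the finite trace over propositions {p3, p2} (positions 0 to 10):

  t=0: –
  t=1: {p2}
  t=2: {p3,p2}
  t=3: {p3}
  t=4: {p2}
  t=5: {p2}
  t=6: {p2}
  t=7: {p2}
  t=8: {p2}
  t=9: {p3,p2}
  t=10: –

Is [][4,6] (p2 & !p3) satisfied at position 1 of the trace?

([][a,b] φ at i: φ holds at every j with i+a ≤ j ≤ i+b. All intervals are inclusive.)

Check (p2 & !p3) at every j in [5,7]:
  j=5: true
  j=6: true
  j=7: true
All positions satisfy it → formula holds.

True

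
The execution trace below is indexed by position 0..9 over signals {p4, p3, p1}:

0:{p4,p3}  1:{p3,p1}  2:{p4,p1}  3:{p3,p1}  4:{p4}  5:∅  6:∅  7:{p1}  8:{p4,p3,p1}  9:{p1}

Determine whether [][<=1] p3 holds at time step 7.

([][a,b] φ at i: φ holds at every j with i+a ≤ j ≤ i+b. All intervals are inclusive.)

Check p3 at every j in [7,8]:
  j=7: false
  j=8: true
Fails at j=7 → formula fails.

Does not hold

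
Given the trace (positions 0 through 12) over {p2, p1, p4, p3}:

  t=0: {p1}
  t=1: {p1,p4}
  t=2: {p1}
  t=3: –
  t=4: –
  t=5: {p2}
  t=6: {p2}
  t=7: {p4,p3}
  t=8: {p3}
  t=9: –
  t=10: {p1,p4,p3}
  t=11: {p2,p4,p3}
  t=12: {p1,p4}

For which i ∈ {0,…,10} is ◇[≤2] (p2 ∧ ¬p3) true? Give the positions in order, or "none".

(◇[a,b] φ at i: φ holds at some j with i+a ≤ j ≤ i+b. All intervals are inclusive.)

3, 4, 5, 6

Evaluate at each i in [0,10]:
  i=0: ✗ (none in [0,2])
  i=1: ✗ (none in [1,3])
  i=2: ✗ (none in [2,4])
  i=3: ✓ (witness j=5)
  i=4: ✓ (witness j=5)
  i=5: ✓ (witness j=5)
  i=6: ✓ (witness j=6)
  i=7: ✗ (none in [7,9])
  i=8: ✗ (none in [8,10])
  i=9: ✗ (none in [9,11])
  i=10: ✗ (none in [10,12])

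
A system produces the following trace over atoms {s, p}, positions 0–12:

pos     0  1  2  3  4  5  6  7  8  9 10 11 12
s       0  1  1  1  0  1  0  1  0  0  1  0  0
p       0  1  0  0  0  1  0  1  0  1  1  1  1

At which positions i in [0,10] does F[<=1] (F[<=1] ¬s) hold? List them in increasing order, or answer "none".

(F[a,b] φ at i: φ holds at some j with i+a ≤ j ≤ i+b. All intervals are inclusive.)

0, 2, 3, 4, 5, 6, 7, 8, 9, 10

Evaluate at each i in [0,10]:
  i=0: ✓ (witness j=0)
  i=1: ✗ (none in [1,2])
  i=2: ✓ (witness j=3)
  i=3: ✓ (witness j=3)
  i=4: ✓ (witness j=4)
  i=5: ✓ (witness j=5)
  i=6: ✓ (witness j=6)
  i=7: ✓ (witness j=7)
  i=8: ✓ (witness j=8)
  i=9: ✓ (witness j=9)
  i=10: ✓ (witness j=10)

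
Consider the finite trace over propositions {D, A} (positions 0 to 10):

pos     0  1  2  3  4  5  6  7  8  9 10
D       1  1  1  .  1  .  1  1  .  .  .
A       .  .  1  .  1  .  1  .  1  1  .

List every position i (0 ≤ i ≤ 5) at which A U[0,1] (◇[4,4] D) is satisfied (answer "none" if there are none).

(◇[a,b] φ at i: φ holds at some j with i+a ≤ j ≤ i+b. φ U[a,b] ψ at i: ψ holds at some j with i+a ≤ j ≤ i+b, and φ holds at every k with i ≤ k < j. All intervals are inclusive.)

Evaluate at each i in [0,5]:
  i=0: ✓ (rhs at j=0)
  i=1: ✗ (lhs fails at k=1 before rhs at j=2)
  i=2: ✓ (rhs at j=2)
  i=3: ✓ (rhs at j=3)
  i=4: ✗ (no rhs in [4,5])
  i=5: ✗ (no rhs in [5,6])

0, 2, 3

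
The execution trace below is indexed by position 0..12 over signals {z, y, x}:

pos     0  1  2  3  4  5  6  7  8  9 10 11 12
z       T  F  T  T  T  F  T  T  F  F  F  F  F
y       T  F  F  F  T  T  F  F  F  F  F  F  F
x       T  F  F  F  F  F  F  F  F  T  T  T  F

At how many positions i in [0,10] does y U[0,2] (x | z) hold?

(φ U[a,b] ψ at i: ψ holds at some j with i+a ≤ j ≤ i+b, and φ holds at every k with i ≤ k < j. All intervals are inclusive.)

9

Evaluate at each i in [0,10]:
  i=0: ✓ (rhs at j=0)
  i=1: ✗ (lhs fails at k=1 before rhs at j=2)
  i=2: ✓ (rhs at j=2)
  i=3: ✓ (rhs at j=3)
  i=4: ✓ (rhs at j=4)
  i=5: ✓ (rhs at j=6; lhs holds on [5,5])
  i=6: ✓ (rhs at j=6)
  i=7: ✓ (rhs at j=7)
  i=8: ✗ (lhs fails at k=8 before rhs at j=9)
  i=9: ✓ (rhs at j=9)
  i=10: ✓ (rhs at j=10)
Positions where it holds: {0, 2, 3, 4, 5, 6, 7, 9, 10} → 9.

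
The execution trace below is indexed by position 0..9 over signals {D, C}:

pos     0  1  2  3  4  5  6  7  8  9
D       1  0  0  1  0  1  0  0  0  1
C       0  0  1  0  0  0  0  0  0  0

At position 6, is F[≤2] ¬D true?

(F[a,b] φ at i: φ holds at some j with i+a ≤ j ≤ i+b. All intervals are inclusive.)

True

Check ¬D at each j in [6,8]:
  j=6: true
  j=7: true
  j=8: true
Found at j=6 → formula holds.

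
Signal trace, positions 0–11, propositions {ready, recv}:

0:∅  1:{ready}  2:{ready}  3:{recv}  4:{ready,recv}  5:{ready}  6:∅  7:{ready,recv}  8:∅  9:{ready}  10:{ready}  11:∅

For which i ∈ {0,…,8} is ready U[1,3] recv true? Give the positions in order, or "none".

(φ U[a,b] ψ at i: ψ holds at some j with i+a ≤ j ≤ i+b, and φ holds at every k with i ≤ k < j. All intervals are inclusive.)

1, 2

Evaluate at each i in [0,8]:
  i=0: ✗ (lhs fails at k=0 before rhs at j=3)
  i=1: ✓ (rhs at j=3; lhs holds on [1,2])
  i=2: ✓ (rhs at j=3; lhs holds on [2,2])
  i=3: ✗ (lhs fails at k=3 before rhs at j=4)
  i=4: ✗ (lhs fails at k=6 before rhs at j=7)
  i=5: ✗ (lhs fails at k=6 before rhs at j=7)
  i=6: ✗ (lhs fails at k=6 before rhs at j=7)
  i=7: ✗ (no rhs in [8,10])
  i=8: ✗ (no rhs in [9,11])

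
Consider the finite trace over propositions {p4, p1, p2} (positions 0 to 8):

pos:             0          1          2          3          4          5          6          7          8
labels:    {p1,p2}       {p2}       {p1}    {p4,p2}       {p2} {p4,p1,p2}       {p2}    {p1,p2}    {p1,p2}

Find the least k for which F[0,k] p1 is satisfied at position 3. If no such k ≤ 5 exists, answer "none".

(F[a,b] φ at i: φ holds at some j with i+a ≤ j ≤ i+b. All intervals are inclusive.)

2

Scan j = 3,4,… for p1:
  j=3: fails
  j=4: fails
  j=5: holds
First hit at j=5, so smallest k = 5-3 = 2.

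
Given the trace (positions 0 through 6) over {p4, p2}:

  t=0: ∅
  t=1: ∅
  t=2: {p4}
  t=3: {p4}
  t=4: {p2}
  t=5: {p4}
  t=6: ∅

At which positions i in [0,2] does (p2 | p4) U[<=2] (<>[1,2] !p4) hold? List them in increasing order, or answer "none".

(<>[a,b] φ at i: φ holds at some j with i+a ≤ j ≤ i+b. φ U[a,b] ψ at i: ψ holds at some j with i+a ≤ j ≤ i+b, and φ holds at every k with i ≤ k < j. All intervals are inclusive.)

Evaluate at each i in [0,2]:
  i=0: ✓ (rhs at j=0)
  i=1: ✗ (lhs fails at k=1 before rhs at j=2)
  i=2: ✓ (rhs at j=2)

0, 2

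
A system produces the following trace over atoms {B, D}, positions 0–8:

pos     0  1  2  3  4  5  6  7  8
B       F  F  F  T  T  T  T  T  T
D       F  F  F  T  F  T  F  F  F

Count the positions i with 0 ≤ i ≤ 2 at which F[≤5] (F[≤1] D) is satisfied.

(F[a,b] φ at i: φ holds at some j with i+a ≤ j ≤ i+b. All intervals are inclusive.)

Evaluate at each i in [0,2]:
  i=0: ✓ (witness j=2)
  i=1: ✓ (witness j=2)
  i=2: ✓ (witness j=2)
Positions where it holds: {0, 1, 2} → 3.

3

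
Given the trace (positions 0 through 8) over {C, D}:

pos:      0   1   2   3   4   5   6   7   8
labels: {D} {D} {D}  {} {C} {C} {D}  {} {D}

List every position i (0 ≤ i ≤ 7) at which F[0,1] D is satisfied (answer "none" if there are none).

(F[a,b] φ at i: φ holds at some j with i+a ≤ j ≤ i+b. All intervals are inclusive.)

0, 1, 2, 5, 6, 7

Evaluate at each i in [0,7]:
  i=0: ✓ (witness j=0)
  i=1: ✓ (witness j=1)
  i=2: ✓ (witness j=2)
  i=3: ✗ (none in [3,4])
  i=4: ✗ (none in [4,5])
  i=5: ✓ (witness j=6)
  i=6: ✓ (witness j=6)
  i=7: ✓ (witness j=8)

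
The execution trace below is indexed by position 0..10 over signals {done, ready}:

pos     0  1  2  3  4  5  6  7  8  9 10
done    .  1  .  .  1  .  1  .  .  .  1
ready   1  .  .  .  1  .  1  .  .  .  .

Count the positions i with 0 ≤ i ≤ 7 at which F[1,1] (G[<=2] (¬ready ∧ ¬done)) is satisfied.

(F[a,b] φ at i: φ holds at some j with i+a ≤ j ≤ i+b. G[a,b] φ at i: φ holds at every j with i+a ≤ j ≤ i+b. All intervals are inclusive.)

1

Evaluate at each i in [0,7]:
  i=0: ✗ (none in [1,1])
  i=1: ✗ (none in [2,2])
  i=2: ✗ (none in [3,3])
  i=3: ✗ (none in [4,4])
  i=4: ✗ (none in [5,5])
  i=5: ✗ (none in [6,6])
  i=6: ✓ (witness j=7)
  i=7: ✗ (none in [8,8])
Positions where it holds: {6} → 1.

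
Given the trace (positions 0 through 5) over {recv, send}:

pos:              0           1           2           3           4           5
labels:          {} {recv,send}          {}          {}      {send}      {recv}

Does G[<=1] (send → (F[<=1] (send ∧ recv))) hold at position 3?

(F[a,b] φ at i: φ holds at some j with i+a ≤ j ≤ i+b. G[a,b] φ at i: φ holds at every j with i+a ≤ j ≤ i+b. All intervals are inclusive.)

Check (send → (F[<=1] (send ∧ recv))) at every j in [3,4]:
  j=3: antecedent false → ✓
  j=4: antecedent true; consequent fails (none in [4,5]) → ✗
Fails at j=4 → formula fails.

False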